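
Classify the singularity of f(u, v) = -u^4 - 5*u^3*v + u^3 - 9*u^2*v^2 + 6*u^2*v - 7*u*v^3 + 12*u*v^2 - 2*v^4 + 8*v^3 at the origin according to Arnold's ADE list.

The Hessian of f at 0 has rank 0. Corank 2; j^3 = (u + 2*v)^3 is a perfect cube, so E-series; the 4-jet and mu = 7 give E_7.

E_{7}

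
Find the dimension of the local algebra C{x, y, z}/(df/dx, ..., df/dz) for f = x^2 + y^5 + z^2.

4

The Hessian of f at 0 is [[2, 0, 0], [0, 0, 0], [0, 0, 2]] with rank 2, so corank 1. A Groebner basis of the Jacobian ideal J(f) in C{x,y,z} is {y^4, x, z}; counting standard monomials gives mu = 4. Corank 1: A-series; mu = 4 gives A_4.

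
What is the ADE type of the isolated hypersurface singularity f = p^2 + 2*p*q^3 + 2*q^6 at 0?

A_5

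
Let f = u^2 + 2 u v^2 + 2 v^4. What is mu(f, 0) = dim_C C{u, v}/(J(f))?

3

The Hessian of f at 0 has rank 1. Corank 1: A-series; mu = 3 gives A_3.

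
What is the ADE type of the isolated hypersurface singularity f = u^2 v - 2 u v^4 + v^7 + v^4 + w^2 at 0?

D5

The Hessian of f at 0 has rank 1. Corank 2; j^3 = u^2*v has shape L^2 M (L != M), so D-series; mu = 5 gives D_5.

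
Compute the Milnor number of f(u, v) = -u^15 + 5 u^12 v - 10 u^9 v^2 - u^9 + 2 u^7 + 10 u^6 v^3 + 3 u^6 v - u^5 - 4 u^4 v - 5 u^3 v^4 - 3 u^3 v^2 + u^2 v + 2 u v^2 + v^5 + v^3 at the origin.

6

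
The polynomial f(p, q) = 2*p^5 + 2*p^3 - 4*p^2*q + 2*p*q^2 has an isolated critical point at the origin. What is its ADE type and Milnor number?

Type D_6, Milnor number mu = 6.

The Hessian of f at 0 has rank 0. Corank 2; j^3 = 2*p*(p - q)^2 has shape L^2 M (L != M), so D-series; mu = 6 gives D_6.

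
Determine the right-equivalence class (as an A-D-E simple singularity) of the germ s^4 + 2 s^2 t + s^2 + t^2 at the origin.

A_{1}

The Hessian of f at 0 is [[2, 0], [0, 2]] with rank 2, so corank 0. A Groebner basis of the Jacobian ideal J(f) in C{s,t} is {s, t}; counting standard monomials gives mu = 1. Corank 0: nondegenerate Morse point, so A_1.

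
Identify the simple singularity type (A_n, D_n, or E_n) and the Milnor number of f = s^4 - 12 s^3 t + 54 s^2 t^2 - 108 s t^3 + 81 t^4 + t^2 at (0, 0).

Type A3, Milnor number mu = 3.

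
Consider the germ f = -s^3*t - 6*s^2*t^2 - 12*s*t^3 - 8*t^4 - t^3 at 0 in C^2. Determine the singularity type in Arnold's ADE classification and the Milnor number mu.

Type E_7, Milnor number mu = 7.

The Hessian of f at 0 has rank 0. Corank 2; j^3 = -t^3 is a perfect cube, so E-series; the 4-jet and mu = 7 give E_7.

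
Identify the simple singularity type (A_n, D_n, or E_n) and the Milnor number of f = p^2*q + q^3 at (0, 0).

Type D_{4}, Milnor number mu = 4.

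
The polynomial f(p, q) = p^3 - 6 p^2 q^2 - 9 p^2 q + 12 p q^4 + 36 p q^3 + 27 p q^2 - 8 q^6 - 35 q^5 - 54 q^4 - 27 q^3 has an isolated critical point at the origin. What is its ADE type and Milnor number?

Type E_{8}, Milnor number mu = 8.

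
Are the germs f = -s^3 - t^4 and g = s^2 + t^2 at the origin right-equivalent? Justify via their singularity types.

The Hessian of f at 0 is [[0, 0], [0, 0]] with rank 0, so corank 2. A Groebner basis of the Jacobian ideal J(f) in C{s,t} is {t^3, s^2}; counting standard monomials gives mu = 6. Corank 2; j^3 = -s^3 is a perfect cube, so E-series; the 4-jet and mu = 6 give E_6. The Hessian of g at 0 is [[2, 0], [0, 2]] with rank 2, so corank 0. A Groebner basis of the Jacobian ideal J(g) in C{s,t} is {s, t}; counting standard monomials gives mu = 1. Corank 0: nondegenerate Morse point, so A_1. f is E_6 but g is A_1, hence not right-equivalent.

No.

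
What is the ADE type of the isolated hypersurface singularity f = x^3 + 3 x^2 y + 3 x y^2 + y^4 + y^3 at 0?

The Hessian of f at 0 is [[0, 0], [0, 0]] with rank 0, so corank 2. A Groebner basis of the Jacobian ideal J(f) in C{x,y} is {y^3, x^2 + 2*x*y + y^2}; counting standard monomials gives mu = 6. Corank 2; j^3 = (x + y)^3 is a perfect cube, so E-series; the 4-jet and mu = 6 give E_6.

E6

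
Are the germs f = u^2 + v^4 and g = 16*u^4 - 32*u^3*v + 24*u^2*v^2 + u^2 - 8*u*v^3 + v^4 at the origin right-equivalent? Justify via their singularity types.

The Hessian of f at 0 has rank 1. Corank 1: A-series; mu = 3 gives A_3. The Hessian of g at 0 has rank 1. Corank 1: A-series; mu = 3 gives A_3. Both have type A_3, hence right-equivalent.

Yes.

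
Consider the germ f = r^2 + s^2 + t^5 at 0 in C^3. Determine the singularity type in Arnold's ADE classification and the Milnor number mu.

The Hessian of f at 0 has rank 2. Corank 1: A-series; mu = 4 gives A_4.

Type A_{4}, Milnor number mu = 4.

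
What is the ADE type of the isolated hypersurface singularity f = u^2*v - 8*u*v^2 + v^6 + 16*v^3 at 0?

The Hessian of f at 0 has rank 0. Corank 2; j^3 = v*(u - 4*v)^2 has shape L^2 M (L != M), so D-series; mu = 7 gives D_7.

D7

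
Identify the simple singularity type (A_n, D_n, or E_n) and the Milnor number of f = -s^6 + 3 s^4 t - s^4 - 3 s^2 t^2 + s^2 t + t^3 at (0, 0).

Type D_{4}, Milnor number mu = 4.

The Hessian of f at 0 has rank 0. Corank 2; j^3 = t*(s^2 + t^2) splits into three distinct lines over C (the quadratic factor has nonzero discriminant), so D_4.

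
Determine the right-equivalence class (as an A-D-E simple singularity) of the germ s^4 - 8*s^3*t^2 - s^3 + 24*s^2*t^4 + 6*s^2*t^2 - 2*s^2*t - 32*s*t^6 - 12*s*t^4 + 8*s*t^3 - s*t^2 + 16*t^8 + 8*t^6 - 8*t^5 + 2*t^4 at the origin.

The Hessian of f at 0 is [[0, 0], [0, 0]] with rank 0, so corank 2. A Groebner basis of the Jacobian ideal J(f) in C{s,t} is {s*t^2 - s*t/2 - t^2/2, s*t/2 + t^3 + t^2/2, s^2 - t^2}; counting standard monomials gives mu = 5. Corank 2; j^3 = -s*(s + t)^2 has shape L^2 M (L != M), so D-series; mu = 5 gives D_5.

D_{5}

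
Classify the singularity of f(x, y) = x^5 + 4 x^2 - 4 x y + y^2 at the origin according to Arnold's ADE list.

A_4

The Hessian of f at 0 has rank 1. Corank 1: A-series; mu = 4 gives A_4.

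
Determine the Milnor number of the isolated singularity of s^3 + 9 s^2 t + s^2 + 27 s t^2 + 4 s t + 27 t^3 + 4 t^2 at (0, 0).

2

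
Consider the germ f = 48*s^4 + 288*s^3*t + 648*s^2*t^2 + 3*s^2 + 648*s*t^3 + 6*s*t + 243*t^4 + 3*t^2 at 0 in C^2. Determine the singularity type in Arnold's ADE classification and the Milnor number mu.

Type A_3, Milnor number mu = 3.

The Hessian of f at 0 has rank 1. Corank 1: A-series; mu = 3 gives A_3.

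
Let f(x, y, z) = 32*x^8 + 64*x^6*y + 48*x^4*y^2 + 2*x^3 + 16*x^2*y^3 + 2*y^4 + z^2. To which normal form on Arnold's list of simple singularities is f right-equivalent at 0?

E6

The Hessian of f at 0 has rank 1. Corank 2; j^3 = 2*x^3 is a perfect cube, so E-series; the 4-jet and mu = 6 give E_6.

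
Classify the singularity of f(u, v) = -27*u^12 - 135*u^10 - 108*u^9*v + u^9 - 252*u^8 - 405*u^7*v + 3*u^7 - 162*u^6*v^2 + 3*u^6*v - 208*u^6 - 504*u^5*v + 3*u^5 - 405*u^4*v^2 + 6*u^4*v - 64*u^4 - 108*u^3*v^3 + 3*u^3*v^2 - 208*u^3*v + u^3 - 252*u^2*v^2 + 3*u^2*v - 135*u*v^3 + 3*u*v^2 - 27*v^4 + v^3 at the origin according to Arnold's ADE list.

The Hessian of f at 0 has rank 0. Corank 2; j^3 = (u + v)^3 is a perfect cube, so E-series; the 4-jet and mu = 7 give E_7.

E7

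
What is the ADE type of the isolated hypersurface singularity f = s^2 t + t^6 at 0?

D_7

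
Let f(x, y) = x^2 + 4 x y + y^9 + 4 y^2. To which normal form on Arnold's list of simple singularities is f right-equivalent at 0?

A_8

The Hessian of f at 0 is [[2, 4], [4, 8]] with rank 1, so corank 1. A Groebner basis of the Jacobian ideal J(f) in C{x,y} is {y^8, x + 2*y}; counting standard monomials gives mu = 8. Corank 1: A-series; mu = 8 gives A_8.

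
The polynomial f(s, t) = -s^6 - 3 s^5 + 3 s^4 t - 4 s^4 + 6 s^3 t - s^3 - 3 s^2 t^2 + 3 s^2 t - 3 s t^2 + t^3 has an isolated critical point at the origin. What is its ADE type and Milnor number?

The Hessian of f at 0 is [[0, 0], [0, 0]] with rank 0, so corank 2. A Groebner basis of the Jacobian ideal J(f) in C{s,t} is {s^3, s^2*t - s^2/2 + s*t - t^2/2, -s^2 + s*t^2 + 2*s*t - t^2, -3*s^2/2 + 3*s*t + t^3 - 3*t^2/2}; counting standard monomials gives mu = 6. Corank 2; j^3 = -(s - t)^3 is a perfect cube, so E-series; the 4-jet and mu = 6 give E_6.

Type E6, Milnor number mu = 6.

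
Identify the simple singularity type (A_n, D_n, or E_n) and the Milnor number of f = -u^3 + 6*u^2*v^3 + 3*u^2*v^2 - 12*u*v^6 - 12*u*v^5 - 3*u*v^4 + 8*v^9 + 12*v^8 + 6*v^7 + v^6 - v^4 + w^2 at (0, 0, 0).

The Hessian of f at 0 has rank 1. Corank 2; j^3 = -u^3 is a perfect cube, so E-series; the 4-jet and mu = 6 give E_6.

Type E6, Milnor number mu = 6.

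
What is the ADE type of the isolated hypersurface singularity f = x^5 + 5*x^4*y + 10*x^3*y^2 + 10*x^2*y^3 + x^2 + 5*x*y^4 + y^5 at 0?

The Hessian of f at 0 is [[2, 0], [0, 0]] with rank 1, so corank 1. A Groebner basis of the Jacobian ideal J(f) in C{x,y} is {y^4, x}; counting standard monomials gives mu = 4. Corank 1: A-series; mu = 4 gives A_4.

A_{4}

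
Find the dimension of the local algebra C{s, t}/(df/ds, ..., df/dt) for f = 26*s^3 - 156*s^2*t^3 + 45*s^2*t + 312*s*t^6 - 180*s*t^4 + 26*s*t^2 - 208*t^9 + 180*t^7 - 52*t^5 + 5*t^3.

4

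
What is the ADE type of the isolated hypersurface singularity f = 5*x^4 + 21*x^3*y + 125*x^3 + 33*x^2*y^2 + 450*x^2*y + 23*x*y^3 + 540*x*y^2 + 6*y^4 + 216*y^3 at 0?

E7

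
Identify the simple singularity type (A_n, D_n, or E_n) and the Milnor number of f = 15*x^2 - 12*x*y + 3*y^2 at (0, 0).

Type A_1, Milnor number mu = 1.

The Hessian of f at 0 has rank 2. Corank 0: nondegenerate Morse point, so A_1.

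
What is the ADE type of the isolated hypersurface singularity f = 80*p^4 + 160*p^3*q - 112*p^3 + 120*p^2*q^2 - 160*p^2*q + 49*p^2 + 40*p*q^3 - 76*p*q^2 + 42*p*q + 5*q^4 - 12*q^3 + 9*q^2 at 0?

A3

The Hessian of f at 0 has rank 1. Corank 1: A-series; mu = 3 gives A_3.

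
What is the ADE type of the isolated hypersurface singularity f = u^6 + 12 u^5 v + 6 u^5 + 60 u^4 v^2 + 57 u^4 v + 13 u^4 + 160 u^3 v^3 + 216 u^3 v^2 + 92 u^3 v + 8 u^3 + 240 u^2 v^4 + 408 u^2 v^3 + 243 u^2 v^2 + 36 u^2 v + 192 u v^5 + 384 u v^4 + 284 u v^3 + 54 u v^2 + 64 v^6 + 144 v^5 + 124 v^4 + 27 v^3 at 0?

The Hessian of f at 0 is [[0, 0], [0, 0]] with rank 0, so corank 2. A Groebner basis of the Jacobian ideal J(f) in C{u,v} is {u^3 + 108*u^2 + 324*u*v + 243*v^2, u^2*v - 66*u^2 - 198*u*v - 297*v^2/2, 40*u^2 + u*v^2 + 120*u*v + 90*v^2, -24*u^2 - 72*u*v + v^3 - 54*v^2}; counting standard monomials gives mu = 6. Corank 2; j^3 = (2*u + 3*v)^3 is a perfect cube, so E-series; the 4-jet and mu = 6 give E_6.

E6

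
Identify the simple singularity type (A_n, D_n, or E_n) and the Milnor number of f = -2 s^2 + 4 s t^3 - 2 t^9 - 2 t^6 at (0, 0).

The Hessian of f at 0 is [[-4, 0], [0, 0]] with rank 1, so corank 1. A Groebner basis of the Jacobian ideal J(f) in C{s,t} is {s^2*t^2, s^3, -s + t^3}; counting standard monomials gives mu = 8. Corank 1: A-series; mu = 8 gives A_8.

Type A8, Milnor number mu = 8.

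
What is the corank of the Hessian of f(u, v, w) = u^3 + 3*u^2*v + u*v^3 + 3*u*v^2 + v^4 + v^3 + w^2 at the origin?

2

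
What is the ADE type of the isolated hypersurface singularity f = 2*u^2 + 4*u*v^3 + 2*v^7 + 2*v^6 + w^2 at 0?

A6

The Hessian of f at 0 is [[4, 0, 0], [0, 0, 0], [0, 0, 2]] with rank 2, so corank 1. A Groebner basis of the Jacobian ideal J(f) in C{u,v,w} is {u + v^3, u^2, w}; counting standard monomials gives mu = 6. Corank 1: A-series; mu = 6 gives A_6.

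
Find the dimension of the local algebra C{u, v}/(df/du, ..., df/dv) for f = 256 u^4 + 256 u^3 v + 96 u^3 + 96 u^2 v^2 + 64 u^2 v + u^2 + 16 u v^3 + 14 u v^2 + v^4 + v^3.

2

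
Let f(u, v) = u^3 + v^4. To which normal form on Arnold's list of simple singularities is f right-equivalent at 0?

The Hessian of f at 0 is [[0, 0], [0, 0]] with rank 0, so corank 2. A Groebner basis of the Jacobian ideal J(f) in C{u,v} is {v^3, u^2}; counting standard monomials gives mu = 6. Corank 2; j^3 = u^3 is a perfect cube, so E-series; the 4-jet and mu = 6 give E_6.

E_6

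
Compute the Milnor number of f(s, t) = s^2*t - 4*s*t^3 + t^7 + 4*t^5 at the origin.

8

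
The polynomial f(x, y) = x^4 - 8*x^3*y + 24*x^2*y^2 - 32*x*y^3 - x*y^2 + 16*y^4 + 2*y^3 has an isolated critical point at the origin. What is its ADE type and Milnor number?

The Hessian of f at 0 is [[0, 0], [0, 0]] with rank 0, so corank 2. A Groebner basis of the Jacobian ideal J(f) in C{x,y} is {x^3 - y^2/4, y^3, x*y - 2*y^2}; counting standard monomials gives mu = 5. Corank 2; j^3 = -y^2*(x - 2*y) has shape L^2 M (L != M), so D-series; mu = 5 gives D_5.

Type D_{5}, Milnor number mu = 5.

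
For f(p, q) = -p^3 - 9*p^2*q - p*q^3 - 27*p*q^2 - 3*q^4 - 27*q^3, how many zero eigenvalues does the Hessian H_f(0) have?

The Hessian at 0 is [[0, 0], [0, 0]] of rank 0; hence corank 2.

2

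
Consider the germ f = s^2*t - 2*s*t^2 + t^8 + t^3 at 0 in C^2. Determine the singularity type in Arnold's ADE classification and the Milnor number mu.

Type D_9, Milnor number mu = 9.

The Hessian of f at 0 has rank 0. Corank 2; j^3 = t*(s - t)^2 has shape L^2 M (L != M), so D-series; mu = 9 gives D_9.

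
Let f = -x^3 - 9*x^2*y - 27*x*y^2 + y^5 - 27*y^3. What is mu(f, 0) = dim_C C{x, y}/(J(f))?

8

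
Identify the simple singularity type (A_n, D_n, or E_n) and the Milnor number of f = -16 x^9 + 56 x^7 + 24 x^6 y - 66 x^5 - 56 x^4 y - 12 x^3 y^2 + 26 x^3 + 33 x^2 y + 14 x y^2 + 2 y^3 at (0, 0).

The Hessian of f at 0 is [[0, 0], [0, 0]] with rank 0, so corank 2. A Groebner basis of the Jacobian ideal J(f) in C{x,y} is {y^3, x^2 - 2*y^2/3, x*y + y^2}; counting standard monomials gives mu = 4. Corank 2; j^3 = (2*x + y)*(13*x^2 + 10*x*y + 2*y^2) splits into three distinct lines over C (the quadratic factor has nonzero discriminant), so D_4.

Type D_{4}, Milnor number mu = 4.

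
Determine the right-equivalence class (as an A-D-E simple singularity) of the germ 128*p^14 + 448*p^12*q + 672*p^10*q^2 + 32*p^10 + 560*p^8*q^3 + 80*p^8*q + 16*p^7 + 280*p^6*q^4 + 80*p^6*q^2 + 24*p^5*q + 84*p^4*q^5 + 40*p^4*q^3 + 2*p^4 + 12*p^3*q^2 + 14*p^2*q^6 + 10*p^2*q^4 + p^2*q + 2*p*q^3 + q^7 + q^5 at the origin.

D_8

The Hessian of f at 0 is [[0, 0], [0, 0]] with rank 0, so corank 2. A Groebner basis of the Jacobian ideal J(f) in C{p,q} is {-p^2 + 7*p*q/4 + q^4 + 7*q^3/4, p^3 - p*q/4 - q^3/4, p^2 + p*q^2 - 7*p*q/4 - 7*q^3/4}; counting standard monomials gives mu = 8. Corank 2; j^3 = p^2*q has shape L^2 M (L != M), so D-series; mu = 8 gives D_8.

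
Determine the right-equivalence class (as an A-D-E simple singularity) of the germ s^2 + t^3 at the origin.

A_2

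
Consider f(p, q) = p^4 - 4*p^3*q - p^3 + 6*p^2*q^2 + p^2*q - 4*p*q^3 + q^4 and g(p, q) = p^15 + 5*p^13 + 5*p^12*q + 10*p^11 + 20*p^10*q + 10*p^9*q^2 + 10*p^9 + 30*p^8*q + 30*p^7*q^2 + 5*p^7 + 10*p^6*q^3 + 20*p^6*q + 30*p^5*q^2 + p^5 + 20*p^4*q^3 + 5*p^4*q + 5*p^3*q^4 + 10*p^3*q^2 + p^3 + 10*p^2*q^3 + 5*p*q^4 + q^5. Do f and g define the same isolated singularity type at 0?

The Hessian of f at 0 has rank 0. Corank 2; j^3 = -p^2*(p - q) has shape L^2 M (L != M), so D-series; mu = 5 gives D_5. The Hessian of g at 0 has rank 0. Corank 2; j^3 = p^3 is a perfect cube, so E-series; the 5-jet and mu = 8 give E_8. f is D_5 but g is E_8, hence not right-equivalent.

No.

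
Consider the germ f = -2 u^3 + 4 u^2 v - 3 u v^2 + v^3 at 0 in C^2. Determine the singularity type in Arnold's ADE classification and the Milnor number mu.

Type D_4, Milnor number mu = 4.

The Hessian of f at 0 has rank 0. Corank 2; j^3 = -(u - v)*(2*u^2 - 2*u*v + v^2) splits into three distinct lines over C (the quadratic factor has nonzero discriminant), so D_4.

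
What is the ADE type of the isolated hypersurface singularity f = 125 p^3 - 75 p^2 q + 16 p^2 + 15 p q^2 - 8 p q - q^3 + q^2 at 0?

A_2

The Hessian of f at 0 is [[32, -8], [-8, 2]] with rank 1, so corank 1. A Groebner basis of the Jacobian ideal J(f) in C{p,q} is {q^2, p - q/4}; counting standard monomials gives mu = 2. Corank 1: A-series; mu = 2 gives A_2.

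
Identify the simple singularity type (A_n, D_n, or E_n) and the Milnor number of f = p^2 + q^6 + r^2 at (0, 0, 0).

Type A_5, Milnor number mu = 5.

The Hessian of f at 0 has rank 2. Corank 1: A-series; mu = 5 gives A_5.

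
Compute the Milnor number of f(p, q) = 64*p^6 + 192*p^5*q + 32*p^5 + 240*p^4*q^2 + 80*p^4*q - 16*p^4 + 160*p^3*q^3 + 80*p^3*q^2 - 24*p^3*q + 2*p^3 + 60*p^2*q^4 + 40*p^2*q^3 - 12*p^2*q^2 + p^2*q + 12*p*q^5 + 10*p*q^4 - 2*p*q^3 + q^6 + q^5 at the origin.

7

The Hessian of f at 0 is [[0, 0], [0, 0]] with rank 0, so corank 2. A Groebner basis of the Jacobian ideal J(f) in C{p,q} is {-4*p^2/3 + p*q/12 + q^4 - q^3/12, p^3, p^2*q + p^2/6 - p*q/24 + q^3/24, -2*p^2/3 + p*q^2 - p*q/12 + q^3/12}; counting standard monomials gives mu = 7. Corank 2; j^3 = p^2*(2*p + q) has shape L^2 M (L != M), so D-series; mu = 7 gives D_7.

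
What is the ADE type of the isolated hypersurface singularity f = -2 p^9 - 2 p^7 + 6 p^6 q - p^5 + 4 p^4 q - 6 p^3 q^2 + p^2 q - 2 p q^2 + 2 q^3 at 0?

D_{4}

The Hessian of f at 0 is [[0, 0], [0, 0]] with rank 0, so corank 2. A Groebner basis of the Jacobian ideal J(f) in C{p,q} is {q^3, p^2 + 2*q^2, p*q - q^2}; counting standard monomials gives mu = 4. Corank 2; j^3 = q*(p^2 - 2*p*q + 2*q^2) splits into three distinct lines over C (the quadratic factor has nonzero discriminant), so D_4.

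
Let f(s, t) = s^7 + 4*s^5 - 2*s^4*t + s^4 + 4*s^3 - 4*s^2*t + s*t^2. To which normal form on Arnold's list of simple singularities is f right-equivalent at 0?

D5

The Hessian of f at 0 is [[0, 0], [0, 0]] with rank 0, so corank 2. A Groebner basis of the Jacobian ideal J(f) in C{s,t} is {s*t^2 - 2*s*t + t^2, -4*s*t + t^3 + 2*t^2, s^2 - s*t/2}; counting standard monomials gives mu = 5. Corank 2; j^3 = s*(2*s - t)^2 has shape L^2 M (L != M), so D-series; mu = 5 gives D_5.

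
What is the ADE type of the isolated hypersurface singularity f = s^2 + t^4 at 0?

A_{3}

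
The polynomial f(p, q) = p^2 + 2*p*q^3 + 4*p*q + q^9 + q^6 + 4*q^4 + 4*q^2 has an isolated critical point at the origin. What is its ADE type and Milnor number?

Type A_8, Milnor number mu = 8.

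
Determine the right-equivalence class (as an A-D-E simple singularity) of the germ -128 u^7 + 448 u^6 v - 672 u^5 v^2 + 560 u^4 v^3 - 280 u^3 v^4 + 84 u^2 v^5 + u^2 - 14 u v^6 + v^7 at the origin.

A_{6}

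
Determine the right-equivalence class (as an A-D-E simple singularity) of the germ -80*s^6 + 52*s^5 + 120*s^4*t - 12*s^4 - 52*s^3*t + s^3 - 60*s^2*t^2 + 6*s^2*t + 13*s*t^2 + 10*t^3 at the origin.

The Hessian of f at 0 has rank 0. Corank 2; j^3 = (s + 2*t)*(s^2 + 4*s*t + 5*t^2) splits into three distinct lines over C (the quadratic factor has nonzero discriminant), so D_4.

D4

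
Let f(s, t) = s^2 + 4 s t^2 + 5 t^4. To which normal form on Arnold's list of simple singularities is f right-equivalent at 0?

A3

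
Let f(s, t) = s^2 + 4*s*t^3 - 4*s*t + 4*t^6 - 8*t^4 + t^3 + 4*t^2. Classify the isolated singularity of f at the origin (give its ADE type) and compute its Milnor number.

The Hessian of f at 0 is [[2, -4], [-4, 8]] with rank 1, so corank 1. A Groebner basis of the Jacobian ideal J(f) in C{s,t} is {t^2, s - 2*t}; counting standard monomials gives mu = 2. Corank 1: A-series; mu = 2 gives A_2.

Type A_2, Milnor number mu = 2.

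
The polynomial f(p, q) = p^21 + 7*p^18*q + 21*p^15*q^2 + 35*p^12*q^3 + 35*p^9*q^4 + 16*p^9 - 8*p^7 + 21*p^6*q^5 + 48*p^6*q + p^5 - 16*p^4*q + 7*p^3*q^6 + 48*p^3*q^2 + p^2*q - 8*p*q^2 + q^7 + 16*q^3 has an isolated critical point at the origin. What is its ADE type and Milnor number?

Type D_{8}, Milnor number mu = 8.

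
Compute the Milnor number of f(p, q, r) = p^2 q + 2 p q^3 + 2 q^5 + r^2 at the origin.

The Hessian of f at 0 has rank 1. Corank 2; j^3 = p^2*q has shape L^2 M (L != M), so D-series; mu = 6 gives D_6.

6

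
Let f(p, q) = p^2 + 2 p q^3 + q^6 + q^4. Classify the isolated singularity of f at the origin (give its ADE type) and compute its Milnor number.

The Hessian of f at 0 is [[2, 0], [0, 0]] with rank 1, so corank 1. A Groebner basis of the Jacobian ideal J(f) in C{p,q} is {q^3, p}; counting standard monomials gives mu = 3. Corank 1: A-series; mu = 3 gives A_3.

Type A_{3}, Milnor number mu = 3.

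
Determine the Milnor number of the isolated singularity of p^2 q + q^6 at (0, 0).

7

The Hessian of f at 0 has rank 0. Corank 2; j^3 = p^2*q has shape L^2 M (L != M), so D-series; mu = 7 gives D_7.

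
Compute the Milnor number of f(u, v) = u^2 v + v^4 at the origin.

The Hessian of f at 0 has rank 0. Corank 2; j^3 = u^2*v has shape L^2 M (L != M), so D-series; mu = 5 gives D_5.

5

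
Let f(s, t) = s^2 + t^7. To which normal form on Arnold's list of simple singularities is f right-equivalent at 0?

A6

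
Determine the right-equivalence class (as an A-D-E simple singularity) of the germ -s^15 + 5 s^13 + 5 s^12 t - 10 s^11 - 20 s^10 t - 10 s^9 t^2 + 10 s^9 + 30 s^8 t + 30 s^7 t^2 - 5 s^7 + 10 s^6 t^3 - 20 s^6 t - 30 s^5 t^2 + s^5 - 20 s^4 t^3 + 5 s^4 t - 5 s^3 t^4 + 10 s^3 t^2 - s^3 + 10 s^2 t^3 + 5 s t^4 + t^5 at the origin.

E8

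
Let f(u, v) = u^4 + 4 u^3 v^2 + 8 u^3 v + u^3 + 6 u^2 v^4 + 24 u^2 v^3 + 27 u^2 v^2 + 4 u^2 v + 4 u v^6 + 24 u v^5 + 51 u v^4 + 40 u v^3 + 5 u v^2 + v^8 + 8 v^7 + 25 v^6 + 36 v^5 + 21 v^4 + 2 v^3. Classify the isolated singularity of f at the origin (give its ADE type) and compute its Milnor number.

Type D_5, Milnor number mu = 5.

The Hessian of f at 0 has rank 0. Corank 2; j^3 = (u + v)^2*(u + 2*v) has shape L^2 M (L != M), so D-series; mu = 5 gives D_5.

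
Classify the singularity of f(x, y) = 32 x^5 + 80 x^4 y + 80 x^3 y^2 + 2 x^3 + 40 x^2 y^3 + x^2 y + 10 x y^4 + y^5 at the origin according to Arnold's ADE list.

D_6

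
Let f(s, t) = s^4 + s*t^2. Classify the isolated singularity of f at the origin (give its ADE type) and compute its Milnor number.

Type D_{5}, Milnor number mu = 5.

The Hessian of f at 0 has rank 0. Corank 2; j^3 = s*t^2 has shape L^2 M (L != M), so D-series; mu = 5 gives D_5.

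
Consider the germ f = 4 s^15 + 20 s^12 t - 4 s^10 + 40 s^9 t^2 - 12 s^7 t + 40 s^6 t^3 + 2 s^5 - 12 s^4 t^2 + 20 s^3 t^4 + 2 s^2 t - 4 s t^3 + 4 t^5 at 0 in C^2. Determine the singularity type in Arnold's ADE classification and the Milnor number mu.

Type D_{6}, Milnor number mu = 6.

The Hessian of f at 0 has rank 0. Corank 2; j^3 = 2*s^2*t has shape L^2 M (L != M), so D-series; mu = 6 gives D_6.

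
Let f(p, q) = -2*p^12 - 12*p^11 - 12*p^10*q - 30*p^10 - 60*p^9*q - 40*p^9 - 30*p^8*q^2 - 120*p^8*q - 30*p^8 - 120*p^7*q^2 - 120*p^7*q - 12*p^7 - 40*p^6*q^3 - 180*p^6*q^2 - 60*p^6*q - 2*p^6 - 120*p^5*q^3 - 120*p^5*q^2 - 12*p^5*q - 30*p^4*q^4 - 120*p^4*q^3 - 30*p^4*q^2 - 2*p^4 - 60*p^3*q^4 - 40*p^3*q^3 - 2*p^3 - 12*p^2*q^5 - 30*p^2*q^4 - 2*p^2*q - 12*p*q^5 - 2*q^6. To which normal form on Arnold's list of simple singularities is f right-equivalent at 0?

The Hessian of f at 0 is [[0, 0], [0, 0]] with rank 0, so corank 2. A Groebner basis of the Jacobian ideal J(f) in C{p,q} is {-p*q/6 + q^5, p*q^2, p^2 + p*q}; counting standard monomials gives mu = 7. Corank 2; j^3 = -2*p^2*(p + q) has shape L^2 M (L != M), so D-series; mu = 7 gives D_7.

D_7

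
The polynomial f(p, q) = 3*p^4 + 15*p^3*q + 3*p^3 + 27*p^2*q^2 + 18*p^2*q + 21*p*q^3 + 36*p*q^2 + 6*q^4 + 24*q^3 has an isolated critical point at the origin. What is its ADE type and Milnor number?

Type E_{7}, Milnor number mu = 7.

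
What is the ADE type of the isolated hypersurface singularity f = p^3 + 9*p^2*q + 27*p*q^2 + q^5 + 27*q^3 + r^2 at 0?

E8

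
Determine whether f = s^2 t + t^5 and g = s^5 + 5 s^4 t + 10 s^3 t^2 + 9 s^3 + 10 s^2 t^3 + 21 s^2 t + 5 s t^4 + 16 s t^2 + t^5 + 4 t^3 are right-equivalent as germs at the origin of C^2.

The Hessian of f at 0 has rank 0. Corank 2; j^3 = s^2*t has shape L^2 M (L != M), so D-series; mu = 6 gives D_6. The Hessian of g at 0 has rank 0. Corank 2; j^3 = (s + t)*(3*s + 2*t)^2 has shape L^2 M (L != M), so D-series; mu = 6 gives D_6. Both have type D_6, hence right-equivalent.

Yes.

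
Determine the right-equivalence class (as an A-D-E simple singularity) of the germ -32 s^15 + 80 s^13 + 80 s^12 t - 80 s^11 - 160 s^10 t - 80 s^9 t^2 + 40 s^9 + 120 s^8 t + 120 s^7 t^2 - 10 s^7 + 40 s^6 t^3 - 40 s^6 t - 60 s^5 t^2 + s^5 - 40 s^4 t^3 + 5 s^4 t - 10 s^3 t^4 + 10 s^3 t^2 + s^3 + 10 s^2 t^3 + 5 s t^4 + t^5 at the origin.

E8

The Hessian of f at 0 is [[0, 0], [0, 0]] with rank 0, so corank 2. A Groebner basis of the Jacobian ideal J(f) in C{s,t} is {t^5, s*t^3 + t^4/4, s^2}; counting standard monomials gives mu = 8. Corank 2; j^3 = s^3 is a perfect cube, so E-series; the 5-jet and mu = 8 give E_8.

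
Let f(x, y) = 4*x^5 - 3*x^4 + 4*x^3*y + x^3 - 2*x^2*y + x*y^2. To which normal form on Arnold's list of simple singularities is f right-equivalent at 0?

D_5

The Hessian of f at 0 has rank 0. Corank 2; j^3 = x*(x - y)^2 has shape L^2 M (L != M), so D-series; mu = 5 gives D_5.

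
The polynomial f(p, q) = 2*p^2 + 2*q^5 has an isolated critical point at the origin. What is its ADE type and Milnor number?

The Hessian of f at 0 has rank 1. Corank 1: A-series; mu = 4 gives A_4.

Type A_4, Milnor number mu = 4.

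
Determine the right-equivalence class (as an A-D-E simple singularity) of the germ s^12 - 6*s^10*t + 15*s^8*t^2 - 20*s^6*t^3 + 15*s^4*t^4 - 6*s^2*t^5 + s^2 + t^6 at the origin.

A_{5}

The Hessian of f at 0 is [[2, 0], [0, 0]] with rank 1, so corank 1. A Groebner basis of the Jacobian ideal J(f) in C{s,t} is {t^5, s}; counting standard monomials gives mu = 5. Corank 1: A-series; mu = 5 gives A_5.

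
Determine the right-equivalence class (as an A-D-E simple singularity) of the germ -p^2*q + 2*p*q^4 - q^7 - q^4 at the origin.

D_{5}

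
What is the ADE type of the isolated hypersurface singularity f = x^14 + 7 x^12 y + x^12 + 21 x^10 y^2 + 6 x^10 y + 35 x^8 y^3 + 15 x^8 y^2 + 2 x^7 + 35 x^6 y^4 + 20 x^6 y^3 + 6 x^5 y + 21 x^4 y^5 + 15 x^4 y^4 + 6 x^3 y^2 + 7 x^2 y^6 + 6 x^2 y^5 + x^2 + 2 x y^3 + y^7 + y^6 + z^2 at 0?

The Hessian of f at 0 has rank 2. Corank 1: A-series; mu = 6 gives A_6.

A_6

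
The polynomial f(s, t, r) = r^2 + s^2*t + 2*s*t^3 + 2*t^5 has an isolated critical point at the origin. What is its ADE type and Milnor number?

Type D_{6}, Milnor number mu = 6.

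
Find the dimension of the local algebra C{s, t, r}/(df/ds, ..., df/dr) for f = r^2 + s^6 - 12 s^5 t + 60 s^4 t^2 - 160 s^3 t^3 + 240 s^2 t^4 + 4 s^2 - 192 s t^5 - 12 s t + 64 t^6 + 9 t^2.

The Hessian of f at 0 is [[8, -12, 0], [-12, 18, 0], [0, 0, 2]] with rank 2, so corank 1. A Groebner basis of the Jacobian ideal J(f) in C{s,t,r} is {t^5, s - 3*t/2, r}; counting standard monomials gives mu = 5. Corank 1: A-series; mu = 5 gives A_5.

5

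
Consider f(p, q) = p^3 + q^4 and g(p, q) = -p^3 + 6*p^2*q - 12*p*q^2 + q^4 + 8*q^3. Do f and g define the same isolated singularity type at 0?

Yes.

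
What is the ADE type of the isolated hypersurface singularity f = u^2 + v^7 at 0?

The Hessian of f at 0 has rank 1. Corank 1: A-series; mu = 6 gives A_6.

A_{6}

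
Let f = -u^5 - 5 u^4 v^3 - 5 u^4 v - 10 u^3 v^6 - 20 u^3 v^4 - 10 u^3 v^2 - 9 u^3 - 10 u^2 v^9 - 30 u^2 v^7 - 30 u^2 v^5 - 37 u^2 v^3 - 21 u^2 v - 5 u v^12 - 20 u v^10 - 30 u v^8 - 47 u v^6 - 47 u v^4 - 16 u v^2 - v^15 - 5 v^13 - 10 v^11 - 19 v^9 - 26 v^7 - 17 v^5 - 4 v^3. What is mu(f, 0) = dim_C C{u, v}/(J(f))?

The Hessian of f at 0 has rank 0. Corank 2; j^3 = -(u + v)*(3*u + 2*v)^2 has shape L^2 M (L != M), so D-series; mu = 6 gives D_6.

6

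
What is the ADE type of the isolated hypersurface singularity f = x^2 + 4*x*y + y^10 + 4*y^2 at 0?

A_9

The Hessian of f at 0 is [[2, 4], [4, 8]] with rank 1, so corank 1. A Groebner basis of the Jacobian ideal J(f) in C{x,y} is {y^9, x + 2*y}; counting standard monomials gives mu = 9. Corank 1: A-series; mu = 9 gives A_9.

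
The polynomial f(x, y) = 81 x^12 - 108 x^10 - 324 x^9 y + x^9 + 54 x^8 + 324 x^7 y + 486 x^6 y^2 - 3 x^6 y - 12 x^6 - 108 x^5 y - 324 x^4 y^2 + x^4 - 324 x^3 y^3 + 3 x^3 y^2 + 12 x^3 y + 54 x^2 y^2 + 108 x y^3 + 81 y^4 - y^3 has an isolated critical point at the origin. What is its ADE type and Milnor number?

Type E6, Milnor number mu = 6.

The Hessian of f at 0 is [[0, 0], [0, 0]] with rank 0, so corank 2. A Groebner basis of the Jacobian ideal J(f) in C{x,y} is {x^3 + 9*x^2*y, y^2}; counting standard monomials gives mu = 6. Corank 2; j^3 = -y^3 is a perfect cube, so E-series; the 4-jet and mu = 6 give E_6.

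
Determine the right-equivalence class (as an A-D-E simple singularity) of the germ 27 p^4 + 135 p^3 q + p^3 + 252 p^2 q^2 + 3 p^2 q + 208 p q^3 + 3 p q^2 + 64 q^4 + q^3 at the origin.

The Hessian of f at 0 has rank 0. Corank 2; j^3 = (p + q)^3 is a perfect cube, so E-series; the 4-jet and mu = 7 give E_7.

E_7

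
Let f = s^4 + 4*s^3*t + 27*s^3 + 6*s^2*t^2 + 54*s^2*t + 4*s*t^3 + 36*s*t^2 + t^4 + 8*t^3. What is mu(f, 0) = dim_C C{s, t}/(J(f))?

6

The Hessian of f at 0 is [[0, 0], [0, 0]] with rank 0, so corank 2. A Groebner basis of the Jacobian ideal J(f) in C{s,t} is {t^4, s*t^2 + 7*t^3/9, s^2 + 4*s*t/3 + 4*t^2/9}; counting standard monomials gives mu = 6. Corank 2; j^3 = (3*s + 2*t)^3 is a perfect cube, so E-series; the 4-jet and mu = 6 give E_6.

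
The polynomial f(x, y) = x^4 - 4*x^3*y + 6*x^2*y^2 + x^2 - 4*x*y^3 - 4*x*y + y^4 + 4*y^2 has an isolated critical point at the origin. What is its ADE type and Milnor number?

Type A_3, Milnor number mu = 3.

The Hessian of f at 0 is [[2, -4], [-4, 8]] with rank 1, so corank 1. A Groebner basis of the Jacobian ideal J(f) in C{x,y} is {y^3, x - 2*y}; counting standard monomials gives mu = 3. Corank 1: A-series; mu = 3 gives A_3.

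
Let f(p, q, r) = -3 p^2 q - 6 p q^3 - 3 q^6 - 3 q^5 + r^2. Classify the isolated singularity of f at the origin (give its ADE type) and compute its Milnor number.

Type D7, Milnor number mu = 7.

The Hessian of f at 0 is [[0, 0, 0], [0, 0, 0], [0, 0, 2]] with rank 1, so corank 2. A Groebner basis of the Jacobian ideal J(f) in C{p,q,r} is {p^3, p^2*q + p^2/6 + p*q^2/6, p*q + q^3, r}; counting standard monomials gives mu = 7. Corank 2; j^3 = -3*p^2*q has shape L^2 M (L != M), so D-series; mu = 7 gives D_7.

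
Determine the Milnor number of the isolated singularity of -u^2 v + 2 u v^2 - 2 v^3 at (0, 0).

4

The Hessian of f at 0 is [[0, 0], [0, 0]] with rank 0, so corank 2. A Groebner basis of the Jacobian ideal J(f) in C{u,v} is {v^3, u^2 + 2*v^2, u*v - v^2}; counting standard monomials gives mu = 4. Corank 2; j^3 = -v*(u^2 - 2*u*v + 2*v^2) splits into three distinct lines over C (the quadratic factor has nonzero discriminant), so D_4.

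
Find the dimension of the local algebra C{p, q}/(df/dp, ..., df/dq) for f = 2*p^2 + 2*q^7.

The Hessian of f at 0 is [[4, 0], [0, 0]] with rank 1, so corank 1. A Groebner basis of the Jacobian ideal J(f) in C{p,q} is {q^6, p}; counting standard monomials gives mu = 6. Corank 1: A-series; mu = 6 gives A_6.

6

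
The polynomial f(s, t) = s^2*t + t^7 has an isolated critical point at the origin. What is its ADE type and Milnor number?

Type D_8, Milnor number mu = 8.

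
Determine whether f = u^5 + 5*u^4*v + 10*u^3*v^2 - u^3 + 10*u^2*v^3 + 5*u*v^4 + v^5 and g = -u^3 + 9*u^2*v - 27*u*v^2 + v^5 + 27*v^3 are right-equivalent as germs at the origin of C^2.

Yes.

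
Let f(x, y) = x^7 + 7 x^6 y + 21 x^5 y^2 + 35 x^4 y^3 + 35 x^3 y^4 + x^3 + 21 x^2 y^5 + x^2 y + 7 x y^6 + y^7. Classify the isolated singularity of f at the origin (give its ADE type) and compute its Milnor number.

Type D_8, Milnor number mu = 8.

The Hessian of f at 0 has rank 0. Corank 2; j^3 = x^2*(x + y) has shape L^2 M (L != M), so D-series; mu = 8 gives D_8.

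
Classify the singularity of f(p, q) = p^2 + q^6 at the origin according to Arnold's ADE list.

A_5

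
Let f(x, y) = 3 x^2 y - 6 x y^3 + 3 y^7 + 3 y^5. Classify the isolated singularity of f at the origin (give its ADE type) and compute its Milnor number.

Type D8, Milnor number mu = 8.

The Hessian of f at 0 has rank 0. Corank 2; j^3 = 3*x^2*y has shape L^2 M (L != M), so D-series; mu = 8 gives D_8.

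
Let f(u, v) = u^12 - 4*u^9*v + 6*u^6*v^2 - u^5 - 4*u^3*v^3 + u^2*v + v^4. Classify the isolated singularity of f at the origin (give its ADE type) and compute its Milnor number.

Type D_5, Milnor number mu = 5.

The Hessian of f at 0 has rank 0. Corank 2; j^3 = u^2*v has shape L^2 M (L != M), so D-series; mu = 5 gives D_5.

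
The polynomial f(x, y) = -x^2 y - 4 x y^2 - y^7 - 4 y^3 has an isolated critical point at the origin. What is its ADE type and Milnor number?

Type D_8, Milnor number mu = 8.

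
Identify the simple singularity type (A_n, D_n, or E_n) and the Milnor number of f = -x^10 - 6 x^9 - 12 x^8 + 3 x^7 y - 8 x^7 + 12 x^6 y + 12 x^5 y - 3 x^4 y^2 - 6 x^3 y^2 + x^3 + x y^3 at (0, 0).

The Hessian of f at 0 has rank 0. Corank 2; j^3 = x^3 is a perfect cube, so E-series; the 4-jet and mu = 7 give E_7.

Type E_{7}, Milnor number mu = 7.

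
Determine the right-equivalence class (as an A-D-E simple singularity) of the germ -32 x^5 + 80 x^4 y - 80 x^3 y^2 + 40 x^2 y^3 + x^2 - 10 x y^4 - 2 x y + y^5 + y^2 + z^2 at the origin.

The Hessian of f at 0 has rank 2. Corank 1: A-series; mu = 4 gives A_4.

A_4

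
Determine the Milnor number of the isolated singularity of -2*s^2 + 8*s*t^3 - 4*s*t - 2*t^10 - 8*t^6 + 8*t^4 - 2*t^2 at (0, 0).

The Hessian of f at 0 has rank 1. Corank 1: A-series; mu = 9 gives A_9.

9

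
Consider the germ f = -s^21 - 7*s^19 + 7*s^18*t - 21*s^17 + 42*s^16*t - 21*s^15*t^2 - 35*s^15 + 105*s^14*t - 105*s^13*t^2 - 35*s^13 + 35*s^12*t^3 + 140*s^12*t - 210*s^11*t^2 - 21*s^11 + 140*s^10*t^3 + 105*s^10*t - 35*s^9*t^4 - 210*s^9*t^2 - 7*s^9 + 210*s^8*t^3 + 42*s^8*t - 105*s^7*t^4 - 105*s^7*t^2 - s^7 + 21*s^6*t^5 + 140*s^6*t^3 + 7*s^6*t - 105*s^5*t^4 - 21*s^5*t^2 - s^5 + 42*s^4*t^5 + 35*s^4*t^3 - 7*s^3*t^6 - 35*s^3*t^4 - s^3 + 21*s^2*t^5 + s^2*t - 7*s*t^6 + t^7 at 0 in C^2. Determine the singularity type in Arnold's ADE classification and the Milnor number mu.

The Hessian of f at 0 has rank 0. Corank 2; j^3 = -s^2*(s - t) has shape L^2 M (L != M), so D-series; mu = 8 gives D_8.

Type D_8, Milnor number mu = 8.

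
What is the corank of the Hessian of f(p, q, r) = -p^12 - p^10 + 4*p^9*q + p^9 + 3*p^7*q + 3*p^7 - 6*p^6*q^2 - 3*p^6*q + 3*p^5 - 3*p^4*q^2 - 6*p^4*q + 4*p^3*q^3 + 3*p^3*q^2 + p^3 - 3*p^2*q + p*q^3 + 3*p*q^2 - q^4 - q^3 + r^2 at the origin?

2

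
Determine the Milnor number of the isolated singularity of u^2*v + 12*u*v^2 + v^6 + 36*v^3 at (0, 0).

The Hessian of f at 0 is [[0, 0], [0, 0]] with rank 0, so corank 2. A Groebner basis of the Jacobian ideal J(f) in C{u,v} is {u^2/6 + v^5 - 6*v^2, u^3 + 216*v^3, u*v + 6*v^2}; counting standard monomials gives mu = 7. Corank 2; j^3 = v*(u + 6*v)^2 has shape L^2 M (L != M), so D-series; mu = 7 gives D_7.

7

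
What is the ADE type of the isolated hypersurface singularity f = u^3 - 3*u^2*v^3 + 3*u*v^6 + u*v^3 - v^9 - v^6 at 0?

The Hessian of f at 0 has rank 0. Corank 2; j^3 = u^3 is a perfect cube, so E-series; the 4-jet and mu = 7 give E_7.

E7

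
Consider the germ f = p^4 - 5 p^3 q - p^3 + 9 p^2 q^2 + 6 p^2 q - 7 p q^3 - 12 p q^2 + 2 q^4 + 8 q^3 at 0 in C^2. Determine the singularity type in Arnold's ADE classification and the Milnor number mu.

Type E_{7}, Milnor number mu = 7.

The Hessian of f at 0 has rank 0. Corank 2; j^3 = -(p - 2*q)^3 is a perfect cube, so E-series; the 4-jet and mu = 7 give E_7.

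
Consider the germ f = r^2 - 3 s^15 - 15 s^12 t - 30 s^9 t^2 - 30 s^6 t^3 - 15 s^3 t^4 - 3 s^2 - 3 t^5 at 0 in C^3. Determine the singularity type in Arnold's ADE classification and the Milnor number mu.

Type A4, Milnor number mu = 4.

The Hessian of f at 0 is [[-6, 0, 0], [0, 0, 0], [0, 0, 2]] with rank 2, so corank 1. A Groebner basis of the Jacobian ideal J(f) in C{s,t,r} is {t^4, s, r}; counting standard monomials gives mu = 4. Corank 1: A-series; mu = 4 gives A_4.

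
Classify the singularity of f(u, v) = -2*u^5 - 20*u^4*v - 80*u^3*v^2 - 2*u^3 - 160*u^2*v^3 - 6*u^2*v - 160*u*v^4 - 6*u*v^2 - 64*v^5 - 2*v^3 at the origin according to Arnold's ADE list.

E_8

The Hessian of f at 0 has rank 0. Corank 2; j^3 = -2*(u + v)^3 is a perfect cube, so E-series; the 5-jet and mu = 8 give E_8.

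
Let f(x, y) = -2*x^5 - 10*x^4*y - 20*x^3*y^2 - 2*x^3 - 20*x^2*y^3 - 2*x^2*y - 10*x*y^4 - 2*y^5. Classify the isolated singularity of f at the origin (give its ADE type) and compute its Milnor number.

Type D_6, Milnor number mu = 6.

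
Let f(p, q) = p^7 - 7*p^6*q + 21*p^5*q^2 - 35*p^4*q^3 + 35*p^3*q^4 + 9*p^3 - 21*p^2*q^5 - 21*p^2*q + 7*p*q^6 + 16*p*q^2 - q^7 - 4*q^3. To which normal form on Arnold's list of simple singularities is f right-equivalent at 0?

D_8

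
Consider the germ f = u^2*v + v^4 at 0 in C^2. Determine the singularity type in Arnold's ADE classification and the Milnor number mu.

The Hessian of f at 0 has rank 0. Corank 2; j^3 = u^2*v has shape L^2 M (L != M), so D-series; mu = 5 gives D_5.

Type D_{5}, Milnor number mu = 5.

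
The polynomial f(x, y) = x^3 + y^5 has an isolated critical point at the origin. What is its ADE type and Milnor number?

Type E8, Milnor number mu = 8.

The Hessian of f at 0 is [[0, 0], [0, 0]] with rank 0, so corank 2. A Groebner basis of the Jacobian ideal J(f) in C{x,y} is {y^4, x^2}; counting standard monomials gives mu = 8. Corank 2; j^3 = x^3 is a perfect cube, so E-series; the 5-jet and mu = 8 give E_8.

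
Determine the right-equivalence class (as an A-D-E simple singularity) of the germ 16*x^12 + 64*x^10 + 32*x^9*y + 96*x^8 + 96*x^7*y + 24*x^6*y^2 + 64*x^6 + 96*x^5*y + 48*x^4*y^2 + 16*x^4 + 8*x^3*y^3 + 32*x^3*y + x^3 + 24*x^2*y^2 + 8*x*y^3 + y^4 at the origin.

The Hessian of f at 0 has rank 0. Corank 2; j^3 = x^3 is a perfect cube, so E-series; the 4-jet and mu = 6 give E_6.

E6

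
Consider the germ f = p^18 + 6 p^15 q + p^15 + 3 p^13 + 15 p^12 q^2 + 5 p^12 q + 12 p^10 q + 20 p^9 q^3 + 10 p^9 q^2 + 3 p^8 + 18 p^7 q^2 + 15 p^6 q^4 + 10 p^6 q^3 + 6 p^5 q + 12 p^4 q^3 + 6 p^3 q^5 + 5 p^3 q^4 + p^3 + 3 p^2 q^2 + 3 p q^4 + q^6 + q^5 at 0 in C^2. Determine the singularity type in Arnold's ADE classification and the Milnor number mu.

The Hessian of f at 0 has rank 0. Corank 2; j^3 = p^3 is a perfect cube, so E-series; the 5-jet and mu = 8 give E_8.

Type E_{8}, Milnor number mu = 8.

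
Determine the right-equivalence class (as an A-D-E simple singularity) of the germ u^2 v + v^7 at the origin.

D_8

The Hessian of f at 0 is [[0, 0], [0, 0]] with rank 0, so corank 2. A Groebner basis of the Jacobian ideal J(f) in C{u,v} is {u^2/7 + v^6, u^3, u*v}; counting standard monomials gives mu = 8. Corank 2; j^3 = u^2*v has shape L^2 M (L != M), so D-series; mu = 8 gives D_8.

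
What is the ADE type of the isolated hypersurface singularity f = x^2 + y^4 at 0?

The Hessian of f at 0 is [[2, 0], [0, 0]] with rank 1, so corank 1. A Groebner basis of the Jacobian ideal J(f) in C{x,y} is {y^3, x}; counting standard monomials gives mu = 3. Corank 1: A-series; mu = 3 gives A_3.

A3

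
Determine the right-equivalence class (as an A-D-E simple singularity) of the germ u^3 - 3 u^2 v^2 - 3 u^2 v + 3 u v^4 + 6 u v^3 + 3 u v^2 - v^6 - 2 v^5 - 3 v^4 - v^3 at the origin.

The Hessian of f at 0 has rank 0. Corank 2; j^3 = (u - v)^3 is a perfect cube, so E-series; the 5-jet and mu = 8 give E_8.

E8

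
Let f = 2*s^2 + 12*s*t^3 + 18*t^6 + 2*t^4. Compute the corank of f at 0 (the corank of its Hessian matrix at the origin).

1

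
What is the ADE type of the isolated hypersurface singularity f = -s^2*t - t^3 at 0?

D4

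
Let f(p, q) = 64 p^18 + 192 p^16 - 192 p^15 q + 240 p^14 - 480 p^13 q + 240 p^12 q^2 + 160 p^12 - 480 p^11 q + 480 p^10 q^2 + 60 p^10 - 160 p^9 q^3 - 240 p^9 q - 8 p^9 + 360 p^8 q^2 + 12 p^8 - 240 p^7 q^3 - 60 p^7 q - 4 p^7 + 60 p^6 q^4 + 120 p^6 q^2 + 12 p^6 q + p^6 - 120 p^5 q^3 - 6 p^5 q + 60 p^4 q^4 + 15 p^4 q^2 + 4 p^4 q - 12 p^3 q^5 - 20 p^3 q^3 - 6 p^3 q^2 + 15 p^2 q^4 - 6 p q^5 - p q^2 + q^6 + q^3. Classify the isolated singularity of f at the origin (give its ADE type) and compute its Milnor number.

The Hessian of f at 0 is [[0, 0], [0, 0]] with rank 0, so corank 2. A Groebner basis of the Jacobian ideal J(f) in C{p,q} is {p^4 - p*q/2 + q^2/2, p^2*q - q^2/3, p*q^2, q^3}; counting standard monomials gives mu = 7. Corank 2; j^3 = -q^2*(p - q) has shape L^2 M (L != M), so D-series; mu = 7 gives D_7.

Type D_7, Milnor number mu = 7.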